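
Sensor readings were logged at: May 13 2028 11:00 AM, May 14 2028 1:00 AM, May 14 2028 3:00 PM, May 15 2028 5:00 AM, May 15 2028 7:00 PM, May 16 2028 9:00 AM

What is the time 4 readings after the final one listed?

The interval is a steady 14 hours (14, 14, 14, 14, 14).
May 16 2028 9:00 AM + 14 h = May 16 2028 11:00 PM.
May 16 2028 11:00 PM + 14 h = May 17 2028 1:00 PM.
May 17 2028 1:00 PM + 14 h = May 18 2028 3:00 AM.
May 18 2028 3:00 AM + 14 h = May 18 2028 5:00 PM.

May 18 2028 5:00 PM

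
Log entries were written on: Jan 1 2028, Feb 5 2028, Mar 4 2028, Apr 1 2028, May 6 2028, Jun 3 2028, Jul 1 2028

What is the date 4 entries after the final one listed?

Gaps: 35, 28, 28, 35, 28, 28 days — a mix of 28 and 35. Every date is a Saturday.
Each is the 1st Saturday of its month.
August 2028 — 1st Saturday is Aug 5 2028.
September 2028 — 1st Saturday is Sep 2 2028.
1st Saturday of October 2028: Oct 7 2028.
November 2028 — 1st Saturday is Nov 4 2028.

Nov 4 2028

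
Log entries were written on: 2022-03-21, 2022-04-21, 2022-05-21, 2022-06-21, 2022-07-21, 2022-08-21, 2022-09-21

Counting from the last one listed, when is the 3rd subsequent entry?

2022-12-21

Gaps: 31, 30, 31, 30, 31, 31 days — not constant. Every event is on the 21st of the month.
Pattern: the 21st of each month.
Next: October 2022 → 2022-10-21.
Next: November 2022 → 2022-11-21.
Next: December 2022 → 2022-12-21.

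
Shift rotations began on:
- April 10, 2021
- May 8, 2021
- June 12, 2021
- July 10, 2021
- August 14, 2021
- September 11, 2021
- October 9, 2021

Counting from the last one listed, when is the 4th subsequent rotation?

Gaps: 28, 35, 28, 35, 28, 28 days — a mix of 28 and 35. Every date is a Saturday.
Each is the 2nd Saturday of its month.
November 2021 — 2nd Saturday is November 13, 2021.
December 2021 — 2nd Saturday is December 11, 2021.
January 2022 — 2nd Saturday is January 8, 2022.
2nd Saturday of February 2022: February 12, 2022.

February 12, 2022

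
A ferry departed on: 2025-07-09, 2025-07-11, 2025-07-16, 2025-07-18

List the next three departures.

Gaps: 2, 5, 2 days — not constant, but cyclic with period 2.
The events fall on every Wednesday and Friday.
The following Wednesday is 2025-07-23.
Next Friday: 2025-07-25.
Next Wednesday: 2025-07-30.

2025-07-23, 2025-07-25, 2025-07-30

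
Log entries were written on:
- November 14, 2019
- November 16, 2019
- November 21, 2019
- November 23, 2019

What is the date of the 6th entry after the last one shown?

The gap pattern 2, 5, 2 repeats every 2 events.
These are the Thursdays and Saturdays of each week.
The following Thursday is November 28, 2019.
The following Saturday is November 30, 2019.
The following Thursday is December 5, 2019.
The following Saturday is December 7, 2019.
The following Thursday is December 12, 2019.
Next Saturday: December 14, 2019.

December 14, 2019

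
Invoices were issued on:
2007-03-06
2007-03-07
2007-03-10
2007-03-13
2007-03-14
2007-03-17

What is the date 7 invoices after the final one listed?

2007-04-03

Every event lands on a Tuesday or Wednesday or Saturday (gaps cycle 1, 3, 3, 1, 3).
So the schedule is: every Tuesday, Wednesday and Saturday.
The following Tuesday is 2007-03-20.
The following Wednesday is 2007-03-21.
The following Saturday is 2007-03-24.
The following Tuesday is 2007-03-27.
Next Wednesday: 2007-03-28.
Next Saturday: 2007-03-31.
Next Tuesday: 2007-04-03.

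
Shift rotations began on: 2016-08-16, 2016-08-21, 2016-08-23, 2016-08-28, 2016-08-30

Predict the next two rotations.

2016-09-04, 2016-09-06

Every event lands on a Tuesday or Sunday (gaps cycle 5, 2, 5, 2).
So the schedule is: every Tuesday and Sunday.
The following Sunday is 2016-09-04.
The following Tuesday is 2016-09-06.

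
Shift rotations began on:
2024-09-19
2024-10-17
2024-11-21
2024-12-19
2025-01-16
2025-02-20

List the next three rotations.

Gaps: 28, 35, 28, 28, 35 days — a mix of 28 and 35. Every date is a Thursday.
Each is the 3rd Thursday of its month.
March 2025 — 3rd Thursday is 2025-03-20.
April 2025 — 3rd Thursday is 2025-04-17.
May 2025 — 3rd Thursday is 2025-05-15.

2025-03-20, 2025-04-17, 2025-05-15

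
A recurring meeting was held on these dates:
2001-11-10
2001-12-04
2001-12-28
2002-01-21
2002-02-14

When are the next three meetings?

2002-03-10, 2002-04-03, 2002-04-27

The spacing is 24, 24, 24, 24 days — always 24 days.
2002-02-14 + 24 days = 2002-03-10.
2002-03-10 + 24 days = 2002-04-03.
2002-04-03 + 24 days = 2002-04-27.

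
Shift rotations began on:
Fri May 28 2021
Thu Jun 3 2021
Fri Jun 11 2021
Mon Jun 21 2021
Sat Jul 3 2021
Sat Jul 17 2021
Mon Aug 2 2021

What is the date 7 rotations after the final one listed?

Mon Jan 17 2022

Intervals are 6, 8, 10, 12, 14, 16 days — an arithmetic progression with common difference 2.
Next gap: 18 days. Mon Aug 2 2021 + 18 days = Fri Aug 20 2021.
Next gap: 20 days. Fri Aug 20 2021 + 20 days = Thu Sep 9 2021.
Next gap: 22 days. Thu Sep 9 2021 + 22 days = Fri Oct 1 2021.
Next gap: 24 days. Fri Oct 1 2021 + 24 days = Mon Oct 25 2021.
Next gap: 26 days. Mon Oct 25 2021 + 26 days = Sat Nov 20 2021.
Next gap: 28 days. Sat Nov 20 2021 + 28 days = Sat Dec 18 2021.
Next gap: 30 days. Sat Dec 18 2021 + 30 days = Mon Jan 17 2022.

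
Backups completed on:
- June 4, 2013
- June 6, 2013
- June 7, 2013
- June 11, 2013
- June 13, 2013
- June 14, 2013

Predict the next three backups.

Gaps: 2, 1, 4, 2, 1 days — not constant, but cyclic with period 3.
The events fall on every Tuesday, Thursday and Friday.
The following Tuesday is June 18, 2013.
Next Thursday: June 20, 2013.
Next Friday: June 21, 2013.

June 18, 2013; June 20, 2013; June 21, 2013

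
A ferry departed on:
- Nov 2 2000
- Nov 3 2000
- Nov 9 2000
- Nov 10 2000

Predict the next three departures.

Every event lands on a Thursday or Friday (gaps cycle 1, 6, 1).
So the schedule is: every Thursday and Friday.
Next Thursday: Nov 16 2000.
The following Friday is Nov 17 2000.
The following Thursday is Nov 23 2000.

Nov 16 2000, Nov 17 2000, Nov 23 2000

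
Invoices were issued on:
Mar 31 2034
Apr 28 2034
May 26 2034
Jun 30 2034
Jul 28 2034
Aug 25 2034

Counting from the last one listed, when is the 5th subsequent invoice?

These are Fridays with 28, 28, 35, 28, 28-day gaps.
Each is the final Friday of its month — Mar 31 2034 is past the 28th, so '4th Friday' doesn't fit.
Last Friday of September 2034: Sep 29 2034.
Last Friday of October 2034: Oct 27 2034.
Last Friday of November 2034: Nov 24 2034.
Last Friday of December 2034: Dec 29 2034.
January 2035 ends with Friday Jan 26 2035.

Jan 26 2035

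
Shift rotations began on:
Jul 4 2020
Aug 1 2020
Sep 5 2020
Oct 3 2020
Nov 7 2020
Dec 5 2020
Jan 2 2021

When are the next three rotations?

These are Saturdays at 28- or 35-day spacing (28, 35, 28, 35, 28, 28).
The pattern: 1st Saturday of the month.
1st Saturday of February 2021: Feb 6 2021.
March 2021 — 1st Saturday is Mar 6 2021.
April 2021 — 1st Saturday is Apr 3 2021.

Feb 6 2021, Mar 6 2021, Apr 3 2021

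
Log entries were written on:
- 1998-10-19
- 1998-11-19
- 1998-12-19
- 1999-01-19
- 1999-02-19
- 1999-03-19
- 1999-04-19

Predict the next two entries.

1999-05-19, 1999-06-19

The day-of-month is always 19 (31, 30, 31, 31, 28, 31 days between events).
So this recurs on the 19th of each month.
Next: May 1999 → 1999-05-19.
Next: June 1999 → 1999-06-19.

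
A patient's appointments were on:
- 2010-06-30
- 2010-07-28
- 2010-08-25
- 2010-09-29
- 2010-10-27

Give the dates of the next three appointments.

2010-11-24, 2010-12-29, 2011-01-26

Every date is a Wednesday; gaps 28, 28, 35, 28 days.
Each is the last Wednesday of its month (at least one falls on the 29th or later, ruling out '4th Wednesday').
Last Wednesday of November 2010: 2010-11-24.
December 2010 ends with Wednesday 2010-12-29.
Last Wednesday of January 2011: 2011-01-26.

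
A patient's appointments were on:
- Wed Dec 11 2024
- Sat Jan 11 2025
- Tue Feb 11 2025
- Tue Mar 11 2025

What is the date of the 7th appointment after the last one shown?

Gaps: 31, 31, 28 days — not constant. Every event is on the 11th of the month.
Pattern: the 11th of each month.
April 2025: Fri Apr 11 2025.
Next: May 2025 → Sun May 11 2025.
June 2025: Wed Jun 11 2025.
Next: July 2025 → Fri Jul 11 2025.
Next: August 2025 → Mon Aug 11 2025.
September 2025: Thu Sep 11 2025.
Next: October 2025 → Sat Oct 11 2025.

Sat Oct 11 2025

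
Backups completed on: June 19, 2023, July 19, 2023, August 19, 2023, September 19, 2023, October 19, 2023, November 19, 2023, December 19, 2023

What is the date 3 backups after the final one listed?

March 19, 2024

Gaps: 30, 31, 31, 30, 31, 30 days — not constant. Every event is on the 19th of the month.
Pattern: the 19th of each month.
Next: January 2024 → January 19, 2024.
February 2024: February 19, 2024.
March 2024: March 19, 2024.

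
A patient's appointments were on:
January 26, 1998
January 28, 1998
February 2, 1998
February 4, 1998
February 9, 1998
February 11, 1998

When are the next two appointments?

Gaps: 2, 5, 2, 5, 2 days — not constant, but cyclic with period 2.
The events fall on every Monday and Wednesday.
Next Monday: February 16, 1998.
The following Wednesday is February 18, 1998.

February 16, 1998; February 18, 1998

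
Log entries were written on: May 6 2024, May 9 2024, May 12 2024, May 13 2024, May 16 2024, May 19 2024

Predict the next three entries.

May 20 2024, May 23 2024, May 26 2024

Every event lands on a Monday or Thursday or Sunday (gaps cycle 3, 3, 1, 3, 3).
So the schedule is: every Monday, Thursday and Sunday.
Next Monday: May 20 2024.
Next Thursday: May 23 2024.
The following Sunday is May 26 2024.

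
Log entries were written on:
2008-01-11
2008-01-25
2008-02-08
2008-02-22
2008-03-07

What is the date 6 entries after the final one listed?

2008-05-30

The spacing is 14, 14, 14, 14 days — always 14 days.
2008-03-07 + 14 days = 2008-03-21.
2008-03-21 + 14 days = 2008-04-04.
2008-04-04 + 14 days = 2008-04-18.
2008-04-18 + 14 days = 2008-05-02.
2008-05-02 + 14 days = 2008-05-16.
2008-05-16 + 14 days = 2008-05-30.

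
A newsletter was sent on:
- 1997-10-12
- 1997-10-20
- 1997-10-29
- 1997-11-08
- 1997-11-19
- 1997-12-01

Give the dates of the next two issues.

Gaps: 8, 9, 10, 11, 12 days — each gap is 1 larger than the previous one.
Next gap: 13 days. 1997-12-01 + 13 days = 1997-12-14.
Next gap: 14 days. 1997-12-14 + 14 days = 1997-12-28.

1997-12-14, 1997-12-28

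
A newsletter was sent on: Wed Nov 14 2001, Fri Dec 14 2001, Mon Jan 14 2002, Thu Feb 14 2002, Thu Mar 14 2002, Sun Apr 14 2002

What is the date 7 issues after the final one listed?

Thu Nov 14 2002

The day-of-month is always 14 (30, 31, 31, 28, 31 days between events).
So this recurs on the 14th of each month.
May 2002: Tue May 14 2002.
Next: June 2002 → Fri Jun 14 2002.
Next: July 2002 → Sun Jul 14 2002.
Next: August 2002 → Wed Aug 14 2002.
Next: September 2002 → Sat Sep 14 2002.
Next: October 2002 → Mon Oct 14 2002.
Next: November 2002 → Thu Nov 14 2002.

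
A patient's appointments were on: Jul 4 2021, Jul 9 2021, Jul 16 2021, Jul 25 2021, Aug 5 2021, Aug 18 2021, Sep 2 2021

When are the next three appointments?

Sep 19 2021, Oct 8 2021, Oct 29 2021

The spacing grows by 2 each time: 5, 7, 9, 11, 13, 15 days.
Next gap: 17 days. Sep 2 2021 + 17 days = Sep 19 2021.
Next gap: 19 days. Sep 19 2021 + 19 days = Oct 8 2021.
Next gap: 21 days. Oct 8 2021 + 21 days = Oct 29 2021.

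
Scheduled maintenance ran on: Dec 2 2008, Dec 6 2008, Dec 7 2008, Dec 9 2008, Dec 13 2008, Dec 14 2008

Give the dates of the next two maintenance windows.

Gaps: 4, 1, 2, 4, 1 days — not constant, but cyclic with period 3.
The events fall on every Tuesday, Saturday and Sunday.
Next Tuesday: Dec 16 2008.
The following Saturday is Dec 20 2008.

Dec 16 2008, Dec 20 2008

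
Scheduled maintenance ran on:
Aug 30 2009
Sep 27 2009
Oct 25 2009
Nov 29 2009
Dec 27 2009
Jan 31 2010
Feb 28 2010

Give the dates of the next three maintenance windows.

Mar 28 2010, Apr 25 2010, May 30 2010

These are Sundays with 28, 28, 35, 28, 35, 28-day gaps.
Each is the final Sunday of its month — Aug 30 2009 is past the 28th, so '4th Sunday' doesn't fit.
March 2010 ends with Sunday Mar 28 2010.
Last Sunday of April 2010: Apr 25 2010.
Last Sunday of May 2010: May 30 2010.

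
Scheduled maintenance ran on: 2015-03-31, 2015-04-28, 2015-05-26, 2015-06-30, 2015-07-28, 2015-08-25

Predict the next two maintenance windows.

2015-09-29, 2015-10-27

Every date is a Tuesday; gaps 28, 28, 35, 28, 28 days.
Each is the last Tuesday of its month (at least one falls on the 29th or later, ruling out '4th Tuesday').
September 2015 ends with Tuesday 2015-09-29.
Last Tuesday of October 2015: 2015-10-27.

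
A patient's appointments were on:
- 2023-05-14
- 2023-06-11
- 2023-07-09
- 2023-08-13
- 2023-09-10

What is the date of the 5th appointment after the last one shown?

2024-02-11

All dates are Sundays, 28, 28, 35, 28 days apart.
Specifically, the 2nd Sunday of each month.
October 2023 — 2nd Sunday is 2023-10-08.
November 2023 — 2nd Sunday is 2023-11-12.
2nd Sunday of December 2023: 2023-12-10.
January 2024 — 2nd Sunday is 2024-01-14.
2nd Sunday of February 2024: 2024-02-11.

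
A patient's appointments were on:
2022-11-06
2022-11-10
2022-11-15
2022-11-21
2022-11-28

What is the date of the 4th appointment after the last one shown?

2023-01-05

Gaps: 4, 5, 6, 7 days — each gap is 1 larger than the previous one.
Next gap: 8 days. 2022-11-28 + 8 days = 2022-12-06.
Next gap: 9 days. 2022-12-06 + 9 days = 2022-12-15.
Next gap: 10 days. 2022-12-15 + 10 days = 2022-12-25.
Next gap: 11 days. 2022-12-25 + 11 days = 2023-01-05.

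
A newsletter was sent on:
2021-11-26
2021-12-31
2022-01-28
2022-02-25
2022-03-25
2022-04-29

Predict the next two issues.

All Fridays; the gaps (35, 28, 28, 28, 35) vary with month length.
This is the last Friday of each month.
May 2022 ends with Friday 2022-05-27.
Last Friday of June 2022: 2022-06-24.

2022-05-27, 2022-06-24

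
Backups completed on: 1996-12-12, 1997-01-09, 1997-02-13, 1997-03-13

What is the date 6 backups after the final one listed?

Gaps: 28, 35, 28 days — a mix of 28 and 35. Every date is a Thursday.
Each is the 2nd Thursday of its month.
2nd Thursday of April 1997: 1997-04-10.
May 1997 — 2nd Thursday is 1997-05-08.
June 1997 — 2nd Thursday is 1997-06-12.
July 1997 — 2nd Thursday is 1997-07-10.
2nd Thursday of August 1997: 1997-08-14.
2nd Thursday of September 1997: 1997-09-11.

1997-09-11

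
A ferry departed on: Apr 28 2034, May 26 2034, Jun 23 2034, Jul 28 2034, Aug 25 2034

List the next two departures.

Sep 22 2034, Oct 27 2034

These are Fridays at 28- or 35-day spacing (28, 28, 35, 28).
The pattern: 4th Friday of the month.
4th Friday of September 2034: Sep 22 2034.
4th Friday of October 2034: Oct 27 2034.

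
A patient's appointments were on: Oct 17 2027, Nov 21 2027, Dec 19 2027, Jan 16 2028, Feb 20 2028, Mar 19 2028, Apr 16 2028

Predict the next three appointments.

May 21 2028, Jun 18 2028, Jul 16 2028

These are Sundays at 28- or 35-day spacing (35, 28, 28, 35, 28, 28).
The pattern: 3rd Sunday of the month.
3rd Sunday of May 2028: May 21 2028.
3rd Sunday of June 2028: Jun 18 2028.
July 2028 — 3rd Sunday is Jul 16 2028.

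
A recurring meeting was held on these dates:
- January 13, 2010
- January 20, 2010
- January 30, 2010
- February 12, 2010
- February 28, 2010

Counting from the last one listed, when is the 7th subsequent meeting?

September 12, 2010

Intervals are 7, 10, 13, 16 days — an arithmetic progression with common difference 3.
Next gap: 19 days. February 28, 2010 + 19 days = March 19, 2010.
Next gap: 22 days. March 19, 2010 + 22 days = April 10, 2010.
Next gap: 25 days. April 10, 2010 + 25 days = May 5, 2010.
Next gap: 28 days. May 5, 2010 + 28 days = June 2, 2010.
Next gap: 31 days. June 2, 2010 + 31 days = July 3, 2010.
Next gap: 34 days. July 3, 2010 + 34 days = August 6, 2010.
Next gap: 37 days. August 6, 2010 + 37 days = September 12, 2010.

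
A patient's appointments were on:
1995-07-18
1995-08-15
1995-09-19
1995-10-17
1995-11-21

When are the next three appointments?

Gaps: 28, 35, 28, 35 days — a mix of 28 and 35. Every date is a Tuesday.
Each is the 3rd Tuesday of its month.
December 1995 — 3rd Tuesday is 1995-12-19.
3rd Tuesday of January 1996: 1996-01-16.
3rd Tuesday of February 1996: 1996-02-20.

1995-12-19, 1996-01-16, 1996-02-20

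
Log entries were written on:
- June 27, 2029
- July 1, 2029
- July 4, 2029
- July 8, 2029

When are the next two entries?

Gaps: 4, 3, 4 days — not constant, but cyclic with period 2.
The events fall on every Wednesday and Sunday.
The following Wednesday is July 11, 2029.
Next Sunday: July 15, 2029.

July 11, 2029; July 15, 2029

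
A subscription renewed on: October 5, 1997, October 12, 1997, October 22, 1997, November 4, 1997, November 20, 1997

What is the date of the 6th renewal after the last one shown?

Gaps: 7, 10, 13, 16 days — each gap is 3 larger than the previous one.
Next gap: 19 days. November 20, 1997 + 19 days = December 9, 1997.
Next gap: 22 days. December 9, 1997 + 22 days = December 31, 1997.
Next gap: 25 days. December 31, 1997 + 25 days = January 25, 1998.
Next gap: 28 days. January 25, 1998 + 28 days = February 22, 1998.
Next gap: 31 days. February 22, 1998 + 31 days = March 25, 1998.
Next gap: 34 days. March 25, 1998 + 34 days = April 28, 1998.

April 28, 1998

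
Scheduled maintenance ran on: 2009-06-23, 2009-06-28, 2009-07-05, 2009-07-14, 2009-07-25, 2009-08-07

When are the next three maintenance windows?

2009-08-22, 2009-09-08, 2009-09-27

Gaps: 5, 7, 9, 11, 13 days — each gap is 2 larger than the previous one.
Next gap: 15 days. 2009-08-07 + 15 days = 2009-08-22.
Next gap: 17 days. 2009-08-22 + 17 days = 2009-09-08.
Next gap: 19 days. 2009-09-08 + 19 days = 2009-09-27.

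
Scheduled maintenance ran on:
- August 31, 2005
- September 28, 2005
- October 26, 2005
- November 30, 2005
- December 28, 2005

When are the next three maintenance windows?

These are Wednesdays with 28, 28, 35, 28-day gaps.
Each is the final Wednesday of its month — August 31, 2005 is past the 28th, so '4th Wednesday' doesn't fit.
January 2006 ends with Wednesday January 25, 2006.
February 2006 ends with Wednesday February 22, 2006.
March 2006 ends with Wednesday March 29, 2006.

January 25, 2006; February 22, 2006; March 29, 2006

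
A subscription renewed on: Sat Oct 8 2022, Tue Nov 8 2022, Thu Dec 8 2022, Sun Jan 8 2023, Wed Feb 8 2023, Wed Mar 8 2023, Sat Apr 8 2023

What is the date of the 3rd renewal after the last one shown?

Sat Jul 8 2023

Gaps: 31, 30, 31, 31, 28, 31 days — not constant. Every event is on the 8th of the month.
Pattern: the 8th of each month.
Next: May 2023 → Mon May 8 2023.
Next: June 2023 → Thu Jun 8 2023.
July 2023: Sat Jul 8 2023.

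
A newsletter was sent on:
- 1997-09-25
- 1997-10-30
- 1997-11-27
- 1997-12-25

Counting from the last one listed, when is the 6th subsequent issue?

Every date is a Thursday; gaps 35, 28, 28 days.
Each is the last Thursday of its month (at least one falls on the 29th or later, ruling out '4th Thursday').
Last Thursday of January 1998: 1998-01-29.
Last Thursday of February 1998: 1998-02-26.
March 1998 ends with Thursday 1998-03-26.
Last Thursday of April 1998: 1998-04-30.
May 1998 ends with Thursday 1998-05-28.
June 1998 ends with Thursday 1998-06-25.

1998-06-25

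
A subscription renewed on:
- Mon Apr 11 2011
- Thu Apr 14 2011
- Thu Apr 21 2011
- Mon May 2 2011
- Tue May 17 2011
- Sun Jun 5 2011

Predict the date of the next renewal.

Tue Jun 28 2011

Intervals are 3, 7, 11, 15, 19 days — an arithmetic progression with common difference 4.
Next gap: 23 days. Sun Jun 5 2011 + 23 days = Tue Jun 28 2011.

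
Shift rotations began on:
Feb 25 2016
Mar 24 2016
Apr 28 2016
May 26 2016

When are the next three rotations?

All dates are Thursdays, 28, 35, 28 days apart.
Specifically, the 4th Thursday of each month.
4th Thursday of June 2016: Jun 23 2016.
July 2016 — 4th Thursday is Jul 28 2016.
4th Thursday of August 2016: Aug 25 2016.

Jun 23 2016, Jul 28 2016, Aug 25 2016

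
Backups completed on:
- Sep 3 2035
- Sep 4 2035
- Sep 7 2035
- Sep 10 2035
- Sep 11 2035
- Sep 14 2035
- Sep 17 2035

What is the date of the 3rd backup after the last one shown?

Sep 24 2035

Every event lands on a Monday or Tuesday or Friday (gaps cycle 1, 3, 3, 1, 3, 3).
So the schedule is: every Monday, Tuesday and Friday.
Next Tuesday: Sep 18 2035.
Next Friday: Sep 21 2035.
Next Monday: Sep 24 2035.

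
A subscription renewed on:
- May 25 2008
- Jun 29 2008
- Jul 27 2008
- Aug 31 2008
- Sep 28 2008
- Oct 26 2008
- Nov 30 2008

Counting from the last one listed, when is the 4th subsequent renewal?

Mar 29 2009

All Sundays; the gaps (35, 28, 35, 28, 28, 35) vary with month length.
This is the last Sunday of each month.
December 2008 ends with Sunday Dec 28 2008.
January 2009 ends with Sunday Jan 25 2009.
Last Sunday of February 2009: Feb 22 2009.
Last Sunday of March 2009: Mar 29 2009.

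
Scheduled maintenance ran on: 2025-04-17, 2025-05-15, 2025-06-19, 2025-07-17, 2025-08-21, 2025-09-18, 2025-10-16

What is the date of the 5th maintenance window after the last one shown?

All dates are Thursdays, 28, 35, 28, 35, 28, 28 days apart.
Specifically, the 3rd Thursday of each month.
November 2025 — 3rd Thursday is 2025-11-20.
3rd Thursday of December 2025: 2025-12-18.
January 2026 — 3rd Thursday is 2026-01-15.
3rd Thursday of February 2026: 2026-02-19.
March 2026 — 3rd Thursday is 2026-03-19.

2026-03-19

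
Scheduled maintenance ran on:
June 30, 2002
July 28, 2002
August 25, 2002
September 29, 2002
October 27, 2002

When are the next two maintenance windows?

All Sundays; the gaps (28, 28, 35, 28) vary with month length.
This is the last Sunday of each month.
November 2002 ends with Sunday November 24, 2002.
Last Sunday of December 2002: December 29, 2002.

November 24, 2002; December 29, 2002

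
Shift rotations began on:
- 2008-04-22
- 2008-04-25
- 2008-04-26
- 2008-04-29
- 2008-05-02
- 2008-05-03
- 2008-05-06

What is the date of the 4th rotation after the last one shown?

Every event lands on a Tuesday or Friday or Saturday (gaps cycle 3, 1, 3, 3, 1, 3).
So the schedule is: every Tuesday, Friday and Saturday.
Next Friday: 2008-05-09.
Next Saturday: 2008-05-10.
Next Tuesday: 2008-05-13.
The following Friday is 2008-05-16.

2008-05-16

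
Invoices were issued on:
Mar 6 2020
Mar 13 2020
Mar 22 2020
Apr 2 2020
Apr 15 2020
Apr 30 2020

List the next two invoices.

Intervals are 7, 9, 11, 13, 15 days — an arithmetic progression with common difference 2.
Next gap: 17 days. Apr 30 2020 + 17 days = May 17 2020.
Next gap: 19 days. May 17 2020 + 19 days = Jun 5 2020.

May 17 2020, Jun 5 2020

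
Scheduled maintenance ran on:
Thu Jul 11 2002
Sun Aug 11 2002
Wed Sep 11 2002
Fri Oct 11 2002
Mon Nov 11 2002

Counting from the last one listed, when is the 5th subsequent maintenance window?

Fri Apr 11 2003

The day-of-month is always 11 (31, 31, 30, 31 days between events).
So this recurs on the 11th of each month.
Next: December 2002 → Wed Dec 11 2002.
January 2003: Sat Jan 11 2003.
February 2003: Tue Feb 11 2003.
March 2003: Tue Mar 11 2003.
April 2003: Fri Apr 11 2003.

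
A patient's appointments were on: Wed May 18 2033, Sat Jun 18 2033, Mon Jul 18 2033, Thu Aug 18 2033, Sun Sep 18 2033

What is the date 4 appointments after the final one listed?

Wed Jan 18 2034

The day-of-month is always 18 (31, 30, 31, 31 days between events).
So this recurs on the 18th of each month.
Next: October 2033 → Tue Oct 18 2033.
Next: November 2033 → Fri Nov 18 2033.
Next: December 2033 → Sun Dec 18 2033.
January 2034: Wed Jan 18 2034.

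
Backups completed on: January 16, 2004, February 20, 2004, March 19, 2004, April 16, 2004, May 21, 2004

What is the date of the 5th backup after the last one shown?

October 15, 2004

These are Fridays at 28- or 35-day spacing (35, 28, 28, 35).
The pattern: 3rd Friday of the month.
3rd Friday of June 2004: June 18, 2004.
July 2004 — 3rd Friday is July 16, 2004.
3rd Friday of August 2004: August 20, 2004.
September 2004 — 3rd Friday is September 17, 2004.
October 2004 — 3rd Friday is October 15, 2004.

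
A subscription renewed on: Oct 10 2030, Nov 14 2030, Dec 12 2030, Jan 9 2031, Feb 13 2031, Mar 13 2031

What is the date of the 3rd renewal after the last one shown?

Gaps: 35, 28, 28, 35, 28 days — a mix of 28 and 35. Every date is a Thursday.
Each is the 2nd Thursday of its month.
April 2031 — 2nd Thursday is Apr 10 2031.
May 2031 — 2nd Thursday is May 8 2031.
2nd Thursday of June 2031: Jun 12 2031.

Jun 12 2031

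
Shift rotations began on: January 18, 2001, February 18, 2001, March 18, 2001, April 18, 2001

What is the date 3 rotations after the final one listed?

Gaps: 31, 28, 31 days — not constant. Every event is on the 18th of the month.
Pattern: the 18th of each month.
Next: May 2001 → May 18, 2001.
June 2001: June 18, 2001.
July 2001: July 18, 2001.

July 18, 2001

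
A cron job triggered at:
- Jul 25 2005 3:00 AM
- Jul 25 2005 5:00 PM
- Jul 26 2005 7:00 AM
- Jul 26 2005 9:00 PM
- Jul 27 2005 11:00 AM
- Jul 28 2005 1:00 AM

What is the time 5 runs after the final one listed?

Jul 30 2005 11:00 PM

Gaps: 14, 14, 14, 14, 14 hours — each event is 14 hours after the previous one.
Jul 28 2005 1:00 AM + 14 h = Jul 28 2005 3:00 PM.
Jul 28 2005 3:00 PM + 14 h = Jul 29 2005 5:00 AM.
Jul 29 2005 5:00 AM + 14 h = Jul 29 2005 7:00 PM.
Jul 29 2005 7:00 PM + 14 h = Jul 30 2005 9:00 AM.
Jul 30 2005 9:00 AM + 14 h = Jul 30 2005 11:00 PM.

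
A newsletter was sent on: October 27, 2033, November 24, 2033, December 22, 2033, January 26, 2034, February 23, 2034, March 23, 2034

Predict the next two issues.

April 27, 2034; May 25, 2034

Gaps: 28, 28, 35, 28, 28 days — a mix of 28 and 35. Every date is a Thursday.
Each is the 4th Thursday of its month.
4th Thursday of April 2034: April 27, 2034.
4th Thursday of May 2034: May 25, 2034.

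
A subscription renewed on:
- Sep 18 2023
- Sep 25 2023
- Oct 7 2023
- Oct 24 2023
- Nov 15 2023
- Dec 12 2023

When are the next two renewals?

Gaps: 7, 12, 17, 22, 27 days — each gap is 5 larger than the previous one.
Next gap: 32 days. Dec 12 2023 + 32 days = Jan 13 2024.
Next gap: 37 days. Jan 13 2024 + 37 days = Feb 19 2024.

Jan 13 2024, Feb 19 2024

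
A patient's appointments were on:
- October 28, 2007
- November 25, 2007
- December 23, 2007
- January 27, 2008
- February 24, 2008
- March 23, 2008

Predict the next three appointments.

April 27, 2008; May 25, 2008; June 22, 2008

These are Sundays at 28- or 35-day spacing (28, 28, 35, 28, 28).
The pattern: 4th Sunday of the month.
4th Sunday of April 2008: April 27, 2008.
4th Sunday of May 2008: May 25, 2008.
4th Sunday of June 2008: June 22, 2008.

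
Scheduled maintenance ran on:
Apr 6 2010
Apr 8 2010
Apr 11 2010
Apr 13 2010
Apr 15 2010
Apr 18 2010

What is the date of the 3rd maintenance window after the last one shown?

Every event lands on a Tuesday or Thursday or Sunday (gaps cycle 2, 3, 2, 2, 3).
So the schedule is: every Tuesday, Thursday and Sunday.
The following Tuesday is Apr 20 2010.
Next Thursday: Apr 22 2010.
Next Sunday: Apr 25 2010.

Apr 25 2010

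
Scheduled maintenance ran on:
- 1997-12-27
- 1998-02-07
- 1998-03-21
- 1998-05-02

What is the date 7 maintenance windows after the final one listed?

1999-02-20

The spacing is 42, 42, 42 days — always 42 days.
1998-05-02 + 42 days = 1998-06-13.
1998-06-13 + 42 days = 1998-07-25.
1998-07-25 + 42 days = 1998-09-05.
1998-09-05 + 42 days = 1998-10-17.
1998-10-17 + 42 days = 1998-11-28.
1998-11-28 + 42 days = 1999-01-09.
1999-01-09 + 42 days = 1999-02-20.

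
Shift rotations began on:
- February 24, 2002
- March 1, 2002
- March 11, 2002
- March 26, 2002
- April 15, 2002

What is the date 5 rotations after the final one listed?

October 7, 2002

Intervals are 5, 10, 15, 20 days — an arithmetic progression with common difference 5.
Next gap: 25 days. April 15, 2002 + 25 days = May 10, 2002.
Next gap: 30 days. May 10, 2002 + 30 days = June 9, 2002.
Next gap: 35 days. June 9, 2002 + 35 days = July 14, 2002.
Next gap: 40 days. July 14, 2002 + 40 days = August 23, 2002.
Next gap: 45 days. August 23, 2002 + 45 days = October 7, 2002.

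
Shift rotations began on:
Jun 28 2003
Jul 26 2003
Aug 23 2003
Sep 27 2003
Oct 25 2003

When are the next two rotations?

These are Saturdays at 28- or 35-day spacing (28, 28, 35, 28).
The pattern: 4th Saturday of the month.
4th Saturday of November 2003: Nov 22 2003.
December 2003 — 4th Saturday is Dec 27 2003.

Nov 22 2003, Dec 27 2003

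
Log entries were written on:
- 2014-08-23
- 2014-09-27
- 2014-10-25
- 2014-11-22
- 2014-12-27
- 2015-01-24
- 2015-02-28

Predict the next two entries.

These are Saturdays at 28- or 35-day spacing (35, 28, 28, 35, 28, 35).
The pattern: 4th Saturday of the month.
March 2015 — 4th Saturday is 2015-03-28.
April 2015 — 4th Saturday is 2015-04-25.

2015-03-28, 2015-04-25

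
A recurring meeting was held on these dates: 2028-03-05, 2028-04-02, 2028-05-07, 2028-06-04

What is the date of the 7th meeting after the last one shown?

2029-01-07

Gaps: 28, 35, 28 days — a mix of 28 and 35. Every date is a Sunday.
Each is the 1st Sunday of its month.
July 2028 — 1st Sunday is 2028-07-02.
1st Sunday of August 2028: 2028-08-06.
September 2028 — 1st Sunday is 2028-09-03.
October 2028 — 1st Sunday is 2028-10-01.
November 2028 — 1st Sunday is 2028-11-05.
1st Sunday of December 2028: 2028-12-03.
1st Sunday of January 2029: 2029-01-07.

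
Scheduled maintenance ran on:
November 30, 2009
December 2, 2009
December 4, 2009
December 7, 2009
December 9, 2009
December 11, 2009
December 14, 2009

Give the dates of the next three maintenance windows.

Every event lands on a Monday or Wednesday or Friday (gaps cycle 2, 2, 3, 2, 2, 3).
So the schedule is: every Monday, Wednesday and Friday.
Next Wednesday: December 16, 2009.
The following Friday is December 18, 2009.
Next Monday: December 21, 2009.

December 16, 2009; December 18, 2009; December 21, 2009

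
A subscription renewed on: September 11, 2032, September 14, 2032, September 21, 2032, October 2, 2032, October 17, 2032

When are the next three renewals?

November 5, 2032; November 28, 2032; December 25, 2032

The spacing grows by 4 each time: 3, 7, 11, 15 days.
Next gap: 19 days. October 17, 2032 + 19 days = November 5, 2032.
Next gap: 23 days. November 5, 2032 + 23 days = November 28, 2032.
Next gap: 27 days. November 28, 2032 + 27 days = December 25, 2032.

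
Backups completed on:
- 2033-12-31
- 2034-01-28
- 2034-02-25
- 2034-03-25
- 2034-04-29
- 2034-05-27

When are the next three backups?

These are Saturdays with 28, 28, 28, 35, 28-day gaps.
Each is the final Saturday of its month — 2033-12-31 is past the 28th, so '4th Saturday' doesn't fit.
Last Saturday of June 2034: 2034-06-24.
Last Saturday of July 2034: 2034-07-29.
August 2034 ends with Saturday 2034-08-26.

2034-06-24, 2034-07-29, 2034-08-26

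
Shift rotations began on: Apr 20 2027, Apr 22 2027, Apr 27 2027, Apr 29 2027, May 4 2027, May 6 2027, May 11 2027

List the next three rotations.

Every event lands on a Tuesday or Thursday (gaps cycle 2, 5, 2, 5, 2, 5).
So the schedule is: every Tuesday and Thursday.
Next Thursday: May 13 2027.
The following Tuesday is May 18 2027.
Next Thursday: May 20 2027.

May 13 2027, May 18 2027, May 20 2027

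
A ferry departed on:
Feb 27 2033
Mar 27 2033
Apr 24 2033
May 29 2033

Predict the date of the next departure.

Every date is a Sunday; gaps 28, 28, 35 days.
Each is the last Sunday of its month (at least one falls on the 29th or later, ruling out '4th Sunday').
June 2033 ends with Sunday Jun 26 2033.

Jun 26 2033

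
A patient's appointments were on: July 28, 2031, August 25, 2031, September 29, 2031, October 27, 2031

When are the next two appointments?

Every date is a Monday; gaps 28, 35, 28 days.
Each is the last Monday of its month (at least one falls on the 29th or later, ruling out '4th Monday').
Last Monday of November 2031: November 24, 2031.
December 2031 ends with Monday December 29, 2031.

November 24, 2031; December 29, 2031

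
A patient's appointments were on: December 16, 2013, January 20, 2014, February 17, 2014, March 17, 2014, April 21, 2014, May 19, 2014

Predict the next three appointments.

These are Mondays at 28- or 35-day spacing (35, 28, 28, 35, 28).
The pattern: 3rd Monday of the month.
June 2014 — 3rd Monday is June 16, 2014.
July 2014 — 3rd Monday is July 21, 2014.
3rd Monday of August 2014: August 18, 2014.

June 16, 2014; July 21, 2014; August 18, 2014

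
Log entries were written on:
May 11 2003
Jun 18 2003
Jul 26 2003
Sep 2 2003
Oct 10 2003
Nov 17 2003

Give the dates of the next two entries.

The spacing is 38, 38, 38, 38, 38 days — always 38 days.
Nov 17 2003 + 38 days = Dec 25 2003.
Dec 25 2003 + 38 days = Feb 1 2004.

Dec 25 2003, Feb 1 2004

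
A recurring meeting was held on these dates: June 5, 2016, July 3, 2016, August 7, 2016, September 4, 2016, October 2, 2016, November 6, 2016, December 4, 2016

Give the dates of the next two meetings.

These are Sundays at 28- or 35-day spacing (28, 35, 28, 28, 35, 28).
The pattern: 1st Sunday of the month.
January 2017 — 1st Sunday is January 1, 2017.
1st Sunday of February 2017: February 5, 2017.

January 1, 2017; February 5, 2017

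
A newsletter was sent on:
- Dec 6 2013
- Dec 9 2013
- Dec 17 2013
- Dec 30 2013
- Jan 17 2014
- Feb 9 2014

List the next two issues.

Intervals are 3, 8, 13, 18, 23 days — an arithmetic progression with common difference 5.
Next gap: 28 days. Feb 9 2014 + 28 days = Mar 9 2014.
Next gap: 33 days. Mar 9 2014 + 33 days = Apr 11 2014.

Mar 9 2014, Apr 11 2014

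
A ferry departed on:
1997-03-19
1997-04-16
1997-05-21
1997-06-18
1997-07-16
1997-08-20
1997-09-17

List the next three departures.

All dates are Wednesdays, 28, 35, 28, 28, 35, 28 days apart.
Specifically, the 3rd Wednesday of each month.
3rd Wednesday of October 1997: 1997-10-15.
3rd Wednesday of November 1997: 1997-11-19.
3rd Wednesday of December 1997: 1997-12-17.

1997-10-15, 1997-11-19, 1997-12-17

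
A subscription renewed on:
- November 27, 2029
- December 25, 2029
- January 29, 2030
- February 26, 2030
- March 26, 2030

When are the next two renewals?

These are Tuesdays with 28, 35, 28, 28-day gaps.
Each is the final Tuesday of its month — January 29, 2030 is past the 28th, so '4th Tuesday' doesn't fit.
Last Tuesday of April 2030: April 30, 2030.
May 2030 ends with Tuesday May 28, 2030.

April 30, 2030; May 28, 2030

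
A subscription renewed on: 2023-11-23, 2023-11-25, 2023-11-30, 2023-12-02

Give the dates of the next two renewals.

The gap pattern 2, 5, 2 repeats every 2 events.
These are the Thursdays and Saturdays of each week.
The following Thursday is 2023-12-07.
Next Saturday: 2023-12-09.

2023-12-07, 2023-12-09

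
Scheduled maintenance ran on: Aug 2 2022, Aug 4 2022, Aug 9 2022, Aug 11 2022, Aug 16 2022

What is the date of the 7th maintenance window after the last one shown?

The gap pattern 2, 5, 2, 5 repeats every 2 events.
These are the Tuesdays and Thursdays of each week.
The following Thursday is Aug 18 2022.
Next Tuesday: Aug 23 2022.
The following Thursday is Aug 25 2022.
Next Tuesday: Aug 30 2022.
The following Thursday is Sep 1 2022.
Next Tuesday: Sep 6 2022.
The following Thursday is Sep 8 2022.

Sep 8 2022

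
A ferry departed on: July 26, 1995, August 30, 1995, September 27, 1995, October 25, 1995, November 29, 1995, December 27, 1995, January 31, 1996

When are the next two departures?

Every date is a Wednesday; gaps 35, 28, 28, 35, 28, 35 days.
Each is the last Wednesday of its month (at least one falls on the 29th or later, ruling out '4th Wednesday').
February 1996 ends with Wednesday February 28, 1996.
Last Wednesday of March 1996: March 27, 1996.

February 28, 1996; March 27, 1996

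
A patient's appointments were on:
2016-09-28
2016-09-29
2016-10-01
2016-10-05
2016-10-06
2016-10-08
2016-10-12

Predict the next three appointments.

2016-10-13, 2016-10-15, 2016-10-19

Gaps: 1, 2, 4, 1, 2, 4 days — not constant, but cyclic with period 3.
The events fall on every Wednesday, Thursday and Saturday.
The following Thursday is 2016-10-13.
Next Saturday: 2016-10-15.
Next Wednesday: 2016-10-19.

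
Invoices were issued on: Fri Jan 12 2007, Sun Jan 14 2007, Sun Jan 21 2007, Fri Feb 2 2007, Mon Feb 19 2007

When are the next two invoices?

Tue Mar 13 2007, Mon Apr 9 2007

The spacing grows by 5 each time: 2, 7, 12, 17 days.
Next gap: 22 days. Mon Feb 19 2007 + 22 days = Tue Mar 13 2007.
Next gap: 27 days. Tue Mar 13 2007 + 27 days = Mon Apr 9 2007.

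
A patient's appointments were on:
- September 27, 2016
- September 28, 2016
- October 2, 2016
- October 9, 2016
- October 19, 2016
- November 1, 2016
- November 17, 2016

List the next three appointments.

December 6, 2016; December 28, 2016; January 22, 2017

Gaps: 1, 4, 7, 10, 13, 16 days — each gap is 3 larger than the previous one.
Next gap: 19 days. November 17, 2016 + 19 days = December 6, 2016.
Next gap: 22 days. December 6, 2016 + 22 days = December 28, 2016.
Next gap: 25 days. December 28, 2016 + 25 days = January 22, 2017.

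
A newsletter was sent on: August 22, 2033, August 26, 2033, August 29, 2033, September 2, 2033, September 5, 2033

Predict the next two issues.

September 9, 2033; September 12, 2033

Every event lands on a Monday or Friday (gaps cycle 4, 3, 4, 3).
So the schedule is: every Monday and Friday.
The following Friday is September 9, 2033.
The following Monday is September 12, 2033.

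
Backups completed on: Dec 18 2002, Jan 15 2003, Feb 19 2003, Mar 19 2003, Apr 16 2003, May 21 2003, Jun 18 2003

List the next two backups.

These are Wednesdays at 28- or 35-day spacing (28, 35, 28, 28, 35, 28).
The pattern: 3rd Wednesday of the month.
3rd Wednesday of July 2003: Jul 16 2003.
3rd Wednesday of August 2003: Aug 20 2003.

Jul 16 2003, Aug 20 2003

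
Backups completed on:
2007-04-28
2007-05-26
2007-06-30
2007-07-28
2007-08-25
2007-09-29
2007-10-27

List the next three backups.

2007-11-24, 2007-12-29, 2008-01-26

These are Saturdays with 28, 35, 28, 28, 35, 28-day gaps.
Each is the final Saturday of its month — 2007-06-30 is past the 28th, so '4th Saturday' doesn't fit.
November 2007 ends with Saturday 2007-11-24.
Last Saturday of December 2007: 2007-12-29.
January 2008 ends with Saturday 2008-01-26.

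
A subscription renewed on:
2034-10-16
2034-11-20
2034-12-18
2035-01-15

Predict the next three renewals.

2035-02-19, 2035-03-19, 2035-04-16

All dates are Mondays, 35, 28, 28 days apart.
Specifically, the 3rd Monday of each month.
3rd Monday of February 2035: 2035-02-19.
3rd Monday of March 2035: 2035-03-19.
April 2035 — 3rd Monday is 2035-04-16.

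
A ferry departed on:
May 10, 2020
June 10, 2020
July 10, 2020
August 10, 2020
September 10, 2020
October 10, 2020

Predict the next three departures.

Each date is the 10th; the gaps (31, 30, 31, 31, 30) track the month lengths.
The rule is the 10th of each month.
Next: November 2020 → November 10, 2020.
Next: December 2020 → December 10, 2020.
January 2021: January 10, 2021.

November 10, 2020; December 10, 2020; January 10, 2021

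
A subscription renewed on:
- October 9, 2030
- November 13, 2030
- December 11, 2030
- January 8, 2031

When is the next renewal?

February 12, 2031

Gaps: 35, 28, 28 days — a mix of 28 and 35. Every date is a Wednesday.
Each is the 2nd Wednesday of its month.
2nd Wednesday of February 2031: February 12, 2031.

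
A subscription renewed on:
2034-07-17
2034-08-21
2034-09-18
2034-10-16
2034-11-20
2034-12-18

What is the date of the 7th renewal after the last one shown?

Gaps: 35, 28, 28, 35, 28 days — a mix of 28 and 35. Every date is a Monday.
Each is the 3rd Monday of its month.
3rd Monday of January 2035: 2035-01-15.
February 2035 — 3rd Monday is 2035-02-19.
March 2035 — 3rd Monday is 2035-03-19.
April 2035 — 3rd Monday is 2035-04-16.
May 2035 — 3rd Monday is 2035-05-21.
June 2035 — 3rd Monday is 2035-06-18.
July 2035 — 3rd Monday is 2035-07-16.

2035-07-16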